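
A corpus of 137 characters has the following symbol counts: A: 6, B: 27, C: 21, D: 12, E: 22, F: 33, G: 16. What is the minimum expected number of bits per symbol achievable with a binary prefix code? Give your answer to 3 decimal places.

2.693 bits/symbol

Probabilities are the counts divided by 137.
Repeatedly combine the two least-probable nodes; the expected code length is the sum of the merged weights.
merge 6/137 + 12/137 → 18/137
merge 16/137 + 18/137 → 34/137
merge 21/137 + 22/137 → 43/137
merge 27/137 + 33/137 → 60/137
merge 34/137 + 43/137 → 77/137
merge 60/137 + 77/137 → 1
L = 18/137 + 34/137 + 43/137 + 60/137 + 77/137 + 1 = 369/137 ≈ 2.693 bits/symbol.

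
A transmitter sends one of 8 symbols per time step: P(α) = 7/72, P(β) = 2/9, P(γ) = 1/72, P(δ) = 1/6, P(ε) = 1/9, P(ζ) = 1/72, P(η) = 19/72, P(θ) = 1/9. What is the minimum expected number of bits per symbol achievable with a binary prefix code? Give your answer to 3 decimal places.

2.667 bits/symbol

Repeatedly combine the two least-probable nodes; the expected code length is the sum of the merged weights.
merge 1/72 + 1/72 → 1/36
merge 1/36 + 7/72 → 1/8
merge 1/9 + 1/9 → 2/9
merge 1/8 + 1/6 → 7/24
merge 2/9 + 2/9 → 4/9
merge 19/72 + 7/24 → 5/9
merge 4/9 + 5/9 → 1
L = 1/36 + 1/8 + 2/9 + 7/24 + 4/9 + 5/9 + 1 = 8/3 ≈ 2.667 bits/symbol.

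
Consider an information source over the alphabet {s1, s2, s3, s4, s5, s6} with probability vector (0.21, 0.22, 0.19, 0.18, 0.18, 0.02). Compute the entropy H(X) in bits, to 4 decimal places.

H = −Σ pᵢ log₂ pᵢ.
−0.21·log₂(0.21) = 0.4728
−0.22·log₂(0.22) = 0.4806
−0.19·log₂(0.19) = 0.4552
−0.18·log₂(0.18) = 0.4453
−0.18·log₂(0.18) = 0.4453
−0.02·log₂(0.02) = 0.1129
Sum ≈ 2.4121 → 2.4121 bits.

2.4121 bits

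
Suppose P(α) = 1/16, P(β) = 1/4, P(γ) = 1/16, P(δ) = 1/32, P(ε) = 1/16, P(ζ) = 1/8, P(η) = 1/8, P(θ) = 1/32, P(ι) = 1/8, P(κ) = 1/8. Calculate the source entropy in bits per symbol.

3.0625 bits

Each probability is a power of 1/2, so log₂(1/p) is an integer.
H = Σ p·log₂(1/p) = 1/16·4 + 1/4·2 + 1/16·4 + 1/32·5 + 1/16·4 + 1/8·3 + 1/8·3 + 1/32·5 + 1/8·3 + 1/8·3 = 3.0625 bits.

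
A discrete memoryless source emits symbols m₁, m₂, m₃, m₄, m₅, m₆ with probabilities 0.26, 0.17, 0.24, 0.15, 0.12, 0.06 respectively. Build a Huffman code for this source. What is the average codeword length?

2.5 bits/symbol

Repeatedly combine the two least-probable nodes; the expected code length is the sum of the merged weights.
merge 3/50 + 3/25 → 9/50
merge 3/20 + 17/100 → 8/25
merge 9/50 + 6/25 → 21/50
merge 13/50 + 8/25 → 29/50
merge 21/50 + 29/50 → 1
L = 9/50 + 8/25 + 21/50 + 29/50 + 1 = 5/2 = 2.5 bits/symbol.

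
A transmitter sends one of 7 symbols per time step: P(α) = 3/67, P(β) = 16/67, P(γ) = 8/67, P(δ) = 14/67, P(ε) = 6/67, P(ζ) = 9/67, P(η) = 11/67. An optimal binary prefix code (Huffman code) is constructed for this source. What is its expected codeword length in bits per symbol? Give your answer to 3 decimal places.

Repeatedly combine the two least-probable nodes; the expected code length is the sum of the merged weights.
merge 3/67 + 6/67 → 9/67
merge 8/67 + 9/67 → 17/67
merge 9/67 + 11/67 → 20/67
merge 14/67 + 16/67 → 30/67
merge 17/67 + 20/67 → 37/67
merge 30/67 + 37/67 → 1
L = 9/67 + 17/67 + 20/67 + 30/67 + 37/67 + 1 = 180/67 ≈ 2.687 bits/symbol.

2.687 bits/symbol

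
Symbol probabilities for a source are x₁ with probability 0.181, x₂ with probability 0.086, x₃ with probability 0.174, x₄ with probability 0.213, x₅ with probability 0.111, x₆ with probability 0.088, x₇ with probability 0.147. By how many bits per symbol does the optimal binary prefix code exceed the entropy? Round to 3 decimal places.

0.048 bits

Entropy H = −Σ p log₂ p ≈ 2.7321 bits.
Huffman merges: 43/500+11/125→87/500; 111/1000+147/1000→129/500; 87/500+87/500→87/250; 181/1000+213/1000→197/500; 129/500+87/250→303/500; 197/500+303/500→1. L = 139/50 ≈ 2.7800.
L − H = 2.7800 − 2.7321 = 0.048 bits.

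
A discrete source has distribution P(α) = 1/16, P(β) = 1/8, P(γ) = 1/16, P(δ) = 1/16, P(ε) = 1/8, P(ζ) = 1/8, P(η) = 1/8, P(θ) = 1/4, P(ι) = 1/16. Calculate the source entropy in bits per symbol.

Each probability is a power of 1/2, so log₂(1/p) is an integer.
H = Σ p·log₂(1/p) = 1/16·4 + 1/8·3 + 1/16·4 + 1/16·4 + 1/8·3 + 1/8·3 + 1/8·3 + 1/4·2 + 1/16·4 = 3 bits.

3 bits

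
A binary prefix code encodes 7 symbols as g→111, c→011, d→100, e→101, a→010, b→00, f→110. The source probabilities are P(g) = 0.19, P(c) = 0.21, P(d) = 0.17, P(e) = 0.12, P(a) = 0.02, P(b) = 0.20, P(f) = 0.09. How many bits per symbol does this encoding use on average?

L̄ = Σ pᵢ·ℓᵢ = 0.19·3 + 0.21·3 + 0.17·3 + 0.12·3 + 0.02·3 + 0.20·2 + 0.09·3 = 2.8 bits/symbol.

2.8 bits/symbol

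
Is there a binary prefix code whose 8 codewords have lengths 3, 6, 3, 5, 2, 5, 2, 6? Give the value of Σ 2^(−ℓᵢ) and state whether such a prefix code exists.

0.84375; yes

With common denominator 2^6 = 64: Σ 2^(−ℓᵢ) = 8/64 + 1/64 + 8/64 + 2/64 + 16/64 + 2/64 + 16/64 + 1/64 = 54/64 = 0.84375.
Kraft's inequality requires Σ ≤ 1; here Σ = 0.84375 ≤ 1, so such a prefix code exists.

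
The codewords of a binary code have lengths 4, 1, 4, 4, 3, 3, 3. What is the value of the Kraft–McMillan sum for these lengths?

With common denominator 2^4 = 16: Σ 2^(−ℓᵢ) = 1/16 + 8/16 + 1/16 + 1/16 + 2/16 + 2/16 + 2/16 = 17/16 = 1.0625.

1.0625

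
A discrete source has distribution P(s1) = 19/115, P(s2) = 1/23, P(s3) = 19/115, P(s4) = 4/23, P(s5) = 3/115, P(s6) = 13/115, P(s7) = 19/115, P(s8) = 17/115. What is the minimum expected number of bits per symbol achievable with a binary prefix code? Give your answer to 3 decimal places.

Repeatedly combine the two least-probable nodes; the expected code length is the sum of the merged weights.
merge 3/115 + 1/23 → 8/115
merge 8/115 + 13/115 → 21/115
merge 17/115 + 19/115 → 36/115
merge 19/115 + 19/115 → 38/115
merge 4/23 + 21/115 → 41/115
merge 36/115 + 38/115 → 74/115
merge 41/115 + 74/115 → 1
L = 8/115 + 21/115 + 36/115 + 38/115 + 41/115 + 74/115 + 1 = 333/115 ≈ 2.896 bits/symbol.

2.896 bits/symbol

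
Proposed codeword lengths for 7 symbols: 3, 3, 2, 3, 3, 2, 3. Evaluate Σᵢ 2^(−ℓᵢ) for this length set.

1.125

With common denominator 2^3 = 8: Σ 2^(−ℓᵢ) = 1/8 + 1/8 + 2/8 + 1/8 + 1/8 + 2/8 + 1/8 = 9/8 = 1.125.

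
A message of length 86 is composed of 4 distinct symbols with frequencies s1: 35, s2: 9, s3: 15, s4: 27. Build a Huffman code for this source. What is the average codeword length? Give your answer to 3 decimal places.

1.872 bits/symbol

Probabilities are the counts divided by 86.
Repeatedly combine the two least-probable nodes; the expected code length is the sum of the merged weights.
merge 9/86 + 15/86 → 12/43
merge 12/43 + 27/86 → 51/86
merge 35/86 + 51/86 → 1
L = 12/43 + 51/86 + 1 = 161/86 ≈ 1.872 bits/symbol.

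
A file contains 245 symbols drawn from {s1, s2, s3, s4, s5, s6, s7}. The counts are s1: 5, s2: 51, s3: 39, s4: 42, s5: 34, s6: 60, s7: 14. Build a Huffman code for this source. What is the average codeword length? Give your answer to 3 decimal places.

2.624 bits/symbol

Probabilities are the counts divided by 245.
Repeatedly combine the two least-probable nodes; the expected code length is the sum of the merged weights.
merge 1/49 + 2/35 → 19/245
merge 19/245 + 34/245 → 53/245
merge 39/245 + 6/35 → 81/245
merge 51/245 + 53/245 → 104/245
merge 12/49 + 81/245 → 141/245
merge 104/245 + 141/245 → 1
L = 19/245 + 53/245 + 81/245 + 104/245 + 141/245 + 1 = 643/245 ≈ 2.624 bits/symbol.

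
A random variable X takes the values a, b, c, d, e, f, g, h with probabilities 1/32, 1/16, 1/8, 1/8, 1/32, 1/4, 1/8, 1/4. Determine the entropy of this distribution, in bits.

2.6875 bits

Each probability is a power of 1/2, so log₂(1/p) is an integer.
H = Σ p·log₂(1/p) = 1/32·5 + 1/16·4 + 1/8·3 + 1/8·3 + 1/32·5 + 1/4·2 + 1/8·3 + 1/4·2 = 2.6875 bits.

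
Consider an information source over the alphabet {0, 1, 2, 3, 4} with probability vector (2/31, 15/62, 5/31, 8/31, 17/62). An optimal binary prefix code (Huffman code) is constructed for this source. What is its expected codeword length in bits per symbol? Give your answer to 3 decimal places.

2.226 bits/symbol

Repeatedly combine the two least-probable nodes; the expected code length is the sum of the merged weights.
merge 2/31 + 5/31 → 7/31
merge 7/31 + 15/62 → 29/62
merge 8/31 + 17/62 → 33/62
merge 29/62 + 33/62 → 1
L = 7/31 + 29/62 + 33/62 + 1 = 69/31 ≈ 2.226 bits/symbol.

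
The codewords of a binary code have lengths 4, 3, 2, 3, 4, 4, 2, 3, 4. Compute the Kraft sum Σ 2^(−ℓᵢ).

1.125

With common denominator 2^4 = 16: Σ 2^(−ℓᵢ) = 1/16 + 2/16 + 4/16 + 2/16 + 1/16 + 1/16 + 4/16 + 2/16 + 1/16 = 18/16 = 1.125.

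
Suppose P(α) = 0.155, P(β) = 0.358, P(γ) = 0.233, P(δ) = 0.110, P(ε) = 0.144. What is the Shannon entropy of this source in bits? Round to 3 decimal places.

H = −Σ pᵢ log₂ pᵢ.
−0.155·log₂(0.155) = 0.4169
−0.358·log₂(0.358) = 0.5305
−0.233·log₂(0.233) = 0.4897
−0.110·log₂(0.110) = 0.3503
−0.144·log₂(0.144) = 0.4026
Sum ≈ 2.1900 → 2.190 bits.

2.190 bits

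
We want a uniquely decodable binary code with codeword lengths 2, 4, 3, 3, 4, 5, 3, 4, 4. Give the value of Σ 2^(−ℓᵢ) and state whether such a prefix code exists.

0.90625; yes

With common denominator 2^5 = 32: Σ 2^(−ℓᵢ) = 8/32 + 2/32 + 4/32 + 4/32 + 2/32 + 1/32 + 4/32 + 2/32 + 2/32 = 29/32 = 0.90625.
Kraft's inequality requires Σ ≤ 1; here Σ = 0.90625 ≤ 1, so such a prefix code exists.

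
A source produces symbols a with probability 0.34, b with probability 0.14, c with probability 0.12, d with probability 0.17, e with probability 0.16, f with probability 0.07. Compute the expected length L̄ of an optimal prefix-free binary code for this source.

Repeatedly combine the two least-probable nodes; the expected code length is the sum of the merged weights.
merge 7/100 + 3/25 → 19/100
merge 7/50 + 4/25 → 3/10
merge 17/100 + 19/100 → 9/25
merge 3/10 + 17/50 → 16/25
merge 9/25 + 16/25 → 1
L = 19/100 + 3/10 + 9/25 + 16/25 + 1 = 249/100 = 2.49 bits/symbol.

2.49 bits/symbol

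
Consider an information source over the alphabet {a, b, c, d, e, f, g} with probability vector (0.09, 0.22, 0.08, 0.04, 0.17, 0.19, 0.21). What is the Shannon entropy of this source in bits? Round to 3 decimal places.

2.633 bits

H = −Σ pᵢ log₂ pᵢ.
−0.09·log₂(0.09) = 0.3127
−0.22·log₂(0.22) = 0.4806
−0.08·log₂(0.08) = 0.2915
−0.04·log₂(0.04) = 0.1858
−0.17·log₂(0.17) = 0.4346
−0.19·log₂(0.19) = 0.4552
−0.21·log₂(0.21) = 0.4728
Sum ≈ 2.6331 → 2.633 bits.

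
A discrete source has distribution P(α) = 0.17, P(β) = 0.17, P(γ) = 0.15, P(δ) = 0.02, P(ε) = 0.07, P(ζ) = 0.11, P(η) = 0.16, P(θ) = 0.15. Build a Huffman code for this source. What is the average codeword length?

2.92 bits/symbol

Repeatedly combine the two least-probable nodes; the expected code length is the sum of the merged weights.
merge 1/50 + 7/100 → 9/100
merge 9/100 + 11/100 → 1/5
merge 3/20 + 3/20 → 3/10
merge 4/25 + 17/100 → 33/100
merge 17/100 + 1/5 → 37/100
merge 3/10 + 33/100 → 63/100
merge 37/100 + 63/100 → 1
L = 9/100 + 1/5 + 3/10 + 33/100 + 37/100 + 63/100 + 1 = 73/25 = 2.92 bits/symbol.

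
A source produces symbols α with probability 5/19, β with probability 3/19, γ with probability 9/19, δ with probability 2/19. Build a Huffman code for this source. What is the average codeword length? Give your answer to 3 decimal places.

1.789 bits/symbol

Repeatedly combine the two least-probable nodes; the expected code length is the sum of the merged weights.
merge 2/19 + 3/19 → 5/19
merge 5/19 + 5/19 → 10/19
merge 9/19 + 10/19 → 1
L = 5/19 + 10/19 + 1 = 34/19 ≈ 1.789 bits/symbol.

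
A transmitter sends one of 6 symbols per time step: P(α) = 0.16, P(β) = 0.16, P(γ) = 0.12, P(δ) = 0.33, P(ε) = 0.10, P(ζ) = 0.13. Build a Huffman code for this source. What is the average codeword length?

2.51 bits/symbol

Repeatedly combine the two least-probable nodes; the expected code length is the sum of the merged weights.
merge 1/10 + 3/25 → 11/50
merge 13/100 + 4/25 → 29/100
merge 4/25 + 11/50 → 19/50
merge 29/100 + 33/100 → 31/50
merge 19/50 + 31/50 → 1
L = 11/50 + 29/100 + 19/50 + 31/50 + 1 = 251/100 = 2.51 bits/symbol.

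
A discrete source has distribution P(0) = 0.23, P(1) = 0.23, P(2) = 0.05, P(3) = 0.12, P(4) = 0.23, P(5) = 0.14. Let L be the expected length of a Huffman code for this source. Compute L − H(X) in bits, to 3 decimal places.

Entropy H = −Σ p log₂ p ≈ 2.4433 bits.
Huffman merges: 1/20+3/25→17/100; 7/50+17/100→31/100; 23/100+23/100→23/50; 23/100+31/100→27/50; 23/50+27/50→1. L = 62/25 ≈ 2.4800.
L − H = 2.4800 − 2.4433 = 0.037 bits.

0.037 bits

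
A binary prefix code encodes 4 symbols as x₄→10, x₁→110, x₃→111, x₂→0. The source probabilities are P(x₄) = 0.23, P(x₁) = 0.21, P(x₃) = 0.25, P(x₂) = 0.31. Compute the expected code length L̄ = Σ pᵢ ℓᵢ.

2.15 bits/symbol

L̄ = Σ pᵢ·ℓᵢ = 0.23·2 + 0.21·3 + 0.25·3 + 0.31·1 = 2.15 bits/symbol.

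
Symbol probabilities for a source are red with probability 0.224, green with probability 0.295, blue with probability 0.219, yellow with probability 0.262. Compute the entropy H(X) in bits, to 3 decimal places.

1.989 bits

H = −Σ pᵢ log₂ pᵢ.
−0.224·log₂(0.224) = 0.4835
−0.295·log₂(0.295) = 0.5196
−0.219·log₂(0.219) = 0.4798
−0.262·log₂(0.262) = 0.5063
Sum ≈ 1.9892 → 1.989 bits.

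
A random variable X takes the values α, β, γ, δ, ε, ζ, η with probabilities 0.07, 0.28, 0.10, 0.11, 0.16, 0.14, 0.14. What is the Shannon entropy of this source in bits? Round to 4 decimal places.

2.6825 bits

H = −Σ pᵢ log₂ pᵢ.
−0.07·log₂(0.07) = 0.2686
−0.28·log₂(0.28) = 0.5142
−0.10·log₂(0.10) = 0.3322
−0.11·log₂(0.11) = 0.3503
−0.16·log₂(0.16) = 0.4230
−0.14·log₂(0.14) = 0.3971
−0.14·log₂(0.14) = 0.3971
Sum ≈ 2.6825 → 2.6825 bits.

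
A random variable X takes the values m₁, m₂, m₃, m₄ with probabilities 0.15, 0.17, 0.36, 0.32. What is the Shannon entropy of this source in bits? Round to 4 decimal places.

H = −Σ pᵢ log₂ pᵢ.
−0.15·log₂(0.15) = 0.4105
−0.17·log₂(0.17) = 0.4346
−0.36·log₂(0.36) = 0.5306
−0.32·log₂(0.32) = 0.5260
Sum ≈ 1.9018 → 1.9018 bits.

1.9018 bits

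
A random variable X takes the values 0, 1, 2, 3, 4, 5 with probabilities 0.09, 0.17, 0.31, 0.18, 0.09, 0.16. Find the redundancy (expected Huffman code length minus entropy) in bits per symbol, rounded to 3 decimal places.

Entropy H = −Σ p log₂ p ≈ 2.4520 bits.
Huffman merges: 9/100+9/100→9/50; 4/25+17/100→33/100; 9/50+9/50→9/25; 31/100+33/100→16/25; 9/25+16/25→1. L = 251/100 ≈ 2.5100.
L − H = 2.5100 − 2.4520 = 0.058 bits.

0.058 bits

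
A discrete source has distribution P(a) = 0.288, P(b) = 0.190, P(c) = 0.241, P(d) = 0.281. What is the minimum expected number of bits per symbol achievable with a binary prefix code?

Repeatedly combine the two least-probable nodes; the expected code length is the sum of the merged weights.
merge 19/100 + 241/1000 → 431/1000
merge 281/1000 + 36/125 → 569/1000
merge 431/1000 + 569/1000 → 1
L = 431/1000 + 569/1000 + 1 = 2 bits/symbol.

2 bits/symbol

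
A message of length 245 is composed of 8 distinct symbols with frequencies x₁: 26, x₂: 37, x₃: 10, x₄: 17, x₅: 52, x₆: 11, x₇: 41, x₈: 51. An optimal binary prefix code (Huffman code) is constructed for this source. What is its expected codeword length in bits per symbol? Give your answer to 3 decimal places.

Probabilities are the counts divided by 245.
Repeatedly combine the two least-probable nodes; the expected code length is the sum of the merged weights.
merge 2/49 + 11/245 → 3/35
merge 17/245 + 3/35 → 38/245
merge 26/245 + 37/245 → 9/35
merge 38/245 + 41/245 → 79/245
merge 51/245 + 52/245 → 103/245
merge 9/35 + 79/245 → 142/245
merge 103/245 + 142/245 → 1
L = 3/35 + 38/245 + 9/35 + 79/245 + 103/245 + 142/245 + 1 = 691/245 ≈ 2.820 bits/symbol.

2.820 bits/symbol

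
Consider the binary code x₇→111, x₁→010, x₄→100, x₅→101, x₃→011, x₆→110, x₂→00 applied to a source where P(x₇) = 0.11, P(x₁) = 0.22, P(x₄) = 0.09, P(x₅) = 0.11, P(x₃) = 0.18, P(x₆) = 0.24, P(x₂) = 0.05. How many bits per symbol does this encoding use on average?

L̄ = Σ pᵢ·ℓᵢ = 0.11·3 + 0.22·3 + 0.09·3 + 0.11·3 + 0.18·3 + 0.24·3 + 0.05·2 = 2.95 bits/symbol.

2.95 bits/symbol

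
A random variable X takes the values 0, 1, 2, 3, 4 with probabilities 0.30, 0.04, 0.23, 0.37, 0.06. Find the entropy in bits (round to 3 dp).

H = −Σ pᵢ log₂ pᵢ.
−0.30·log₂(0.30) = 0.5211
−0.04·log₂(0.04) = 0.1858
−0.23·log₂(0.23) = 0.4877
−0.37·log₂(0.37) = 0.5307
−0.06·log₂(0.06) = 0.2435
Sum ≈ 1.9688 → 1.969 bits.

1.969 bits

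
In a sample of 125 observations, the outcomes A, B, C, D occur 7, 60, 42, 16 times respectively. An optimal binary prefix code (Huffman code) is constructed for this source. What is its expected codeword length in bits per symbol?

1.704 bits/symbol

Probabilities are the counts divided by 125.
Repeatedly combine the two least-probable nodes; the expected code length is the sum of the merged weights.
merge 7/125 + 16/125 → 23/125
merge 23/125 + 42/125 → 13/25
merge 12/25 + 13/25 → 1
L = 23/125 + 13/25 + 1 = 213/125 = 1.704 bits/symbol.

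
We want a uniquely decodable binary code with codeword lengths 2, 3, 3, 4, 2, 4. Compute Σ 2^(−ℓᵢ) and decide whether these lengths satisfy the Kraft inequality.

0.875; yes

With common denominator 2^4 = 16: Σ 2^(−ℓᵢ) = 4/16 + 2/16 + 2/16 + 1/16 + 4/16 + 1/16 = 14/16 = 0.875.
Kraft's inequality requires Σ ≤ 1; here Σ = 0.875 ≤ 1, so such a prefix code exists.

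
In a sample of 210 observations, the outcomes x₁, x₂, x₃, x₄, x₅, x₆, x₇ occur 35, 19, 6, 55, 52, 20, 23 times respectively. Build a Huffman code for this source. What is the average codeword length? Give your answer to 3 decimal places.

2.610 bits/symbol

Probabilities are the counts divided by 210.
Repeatedly combine the two least-probable nodes; the expected code length is the sum of the merged weights.
merge 1/35 + 19/210 → 5/42
merge 2/21 + 23/210 → 43/210
merge 5/42 + 1/6 → 2/7
merge 43/210 + 26/105 → 19/42
merge 11/42 + 2/7 → 23/42
merge 19/42 + 23/42 → 1
L = 5/42 + 43/210 + 2/7 + 19/42 + 23/42 + 1 = 274/105 ≈ 2.610 bits/symbol.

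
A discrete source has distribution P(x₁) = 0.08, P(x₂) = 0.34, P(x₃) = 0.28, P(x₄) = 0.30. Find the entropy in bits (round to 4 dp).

H = −Σ pᵢ log₂ pᵢ.
−0.08·log₂(0.08) = 0.2915
−0.34·log₂(0.34) = 0.5292
−0.28·log₂(0.28) = 0.5142
−0.30·log₂(0.30) = 0.5211
Sum ≈ 1.8560 → 1.8560 bits.

1.8560 bits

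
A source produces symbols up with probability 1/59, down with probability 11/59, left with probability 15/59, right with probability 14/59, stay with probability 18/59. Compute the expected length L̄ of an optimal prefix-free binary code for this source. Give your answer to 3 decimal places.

2.203 bits/symbol

Repeatedly combine the two least-probable nodes; the expected code length is the sum of the merged weights.
merge 1/59 + 11/59 → 12/59
merge 12/59 + 14/59 → 26/59
merge 15/59 + 18/59 → 33/59
merge 26/59 + 33/59 → 1
L = 12/59 + 26/59 + 33/59 + 1 = 130/59 ≈ 2.203 bits/symbol.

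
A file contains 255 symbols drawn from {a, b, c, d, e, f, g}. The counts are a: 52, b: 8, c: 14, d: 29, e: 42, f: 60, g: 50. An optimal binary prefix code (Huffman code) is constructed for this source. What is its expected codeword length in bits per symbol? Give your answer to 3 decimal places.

2.647 bits/symbol

Probabilities are the counts divided by 255.
Repeatedly combine the two least-probable nodes; the expected code length is the sum of the merged weights.
merge 8/255 + 14/255 → 22/255
merge 22/255 + 29/255 → 1/5
merge 14/85 + 10/51 → 92/255
merge 1/5 + 52/255 → 103/255
merge 4/17 + 92/255 → 152/255
merge 103/255 + 152/255 → 1
L = 22/255 + 1/5 + 92/255 + 103/255 + 152/255 + 1 = 45/17 ≈ 2.647 bits/symbol.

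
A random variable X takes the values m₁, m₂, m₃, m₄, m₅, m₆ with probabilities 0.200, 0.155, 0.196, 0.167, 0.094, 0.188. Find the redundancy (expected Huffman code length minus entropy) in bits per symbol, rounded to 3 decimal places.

0.057 bits

Entropy H = −Σ p log₂ p ≈ 2.5473 bits.
Huffman merges: 47/500+31/200→249/1000; 167/1000+47/250→71/200; 49/250+1/5→99/250; 249/1000+71/200→151/250; 99/250+151/250→1. L = 651/250 ≈ 2.6040.
L − H = 2.6040 − 2.5473 = 0.057 bits.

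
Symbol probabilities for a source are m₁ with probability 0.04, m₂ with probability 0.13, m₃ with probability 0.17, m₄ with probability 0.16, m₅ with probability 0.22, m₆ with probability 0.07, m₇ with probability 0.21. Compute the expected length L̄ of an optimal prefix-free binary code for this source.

2.68 bits/symbol

Repeatedly combine the two least-probable nodes; the expected code length is the sum of the merged weights.
merge 1/25 + 7/100 → 11/100
merge 11/100 + 13/100 → 6/25
merge 4/25 + 17/100 → 33/100
merge 21/100 + 11/50 → 43/100
merge 6/25 + 33/100 → 57/100
merge 43/100 + 57/100 → 1
L = 11/100 + 6/25 + 33/100 + 43/100 + 57/100 + 1 = 67/25 = 2.68 bits/symbol.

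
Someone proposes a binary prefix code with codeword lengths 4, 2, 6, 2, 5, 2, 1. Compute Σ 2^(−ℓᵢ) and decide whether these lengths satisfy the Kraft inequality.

1.359375; no

With common denominator 2^6 = 64: Σ 2^(−ℓᵢ) = 4/64 + 16/64 + 1/64 + 16/64 + 2/64 + 16/64 + 32/64 = 87/64 = 1.359375.
Kraft's inequality requires Σ ≤ 1; here Σ = 1.359375 > 1, so no such prefix code exists.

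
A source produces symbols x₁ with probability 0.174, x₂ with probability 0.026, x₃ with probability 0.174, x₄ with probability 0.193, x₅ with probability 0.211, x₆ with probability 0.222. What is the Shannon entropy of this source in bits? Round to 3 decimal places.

2.429 bits

H = −Σ pᵢ log₂ pᵢ.
−0.174·log₂(0.174) = 0.4390
−0.026·log₂(0.026) = 0.1369
−0.174·log₂(0.174) = 0.4390
−0.193·log₂(0.193) = 0.4581
−0.211·log₂(0.211) = 0.4736
−0.222·log₂(0.222) = 0.4820
Sum ≈ 2.4286 → 2.429 bits.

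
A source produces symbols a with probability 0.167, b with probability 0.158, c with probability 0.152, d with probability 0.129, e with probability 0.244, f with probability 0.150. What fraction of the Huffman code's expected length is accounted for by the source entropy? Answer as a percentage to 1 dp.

Entropy H = −Σ p log₂ p ≈ 2.5532 bits.
Huffman merges: 129/1000+3/20→279/1000; 19/125+79/500→31/100; 167/1000+61/250→411/1000; 279/1000+31/100→589/1000; 411/1000+589/1000→1. L = 2589/1000 ≈ 2.5890.
Efficiency = H/L = 2.5532/2.5890 = 98.6%.

98.6%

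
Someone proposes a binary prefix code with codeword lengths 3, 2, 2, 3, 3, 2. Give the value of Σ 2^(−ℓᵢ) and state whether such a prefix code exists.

1.125; no

With common denominator 2^3 = 8: Σ 2^(−ℓᵢ) = 1/8 + 2/8 + 2/8 + 1/8 + 1/8 + 2/8 = 9/8 = 1.125.
Kraft's inequality requires Σ ≤ 1; here Σ = 1.125 > 1, so no such prefix code exists.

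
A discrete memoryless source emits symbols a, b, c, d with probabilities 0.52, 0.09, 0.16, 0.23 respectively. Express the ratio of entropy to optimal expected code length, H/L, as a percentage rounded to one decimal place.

99.1%

Entropy H = −Σ p log₂ p ≈ 1.7139 bits.
Huffman merges: 9/100+4/25→1/4; 23/100+1/4→12/25; 12/25+13/25→1. L = 173/100 ≈ 1.7300.
Efficiency = H/L = 1.7139/1.7300 = 99.1%.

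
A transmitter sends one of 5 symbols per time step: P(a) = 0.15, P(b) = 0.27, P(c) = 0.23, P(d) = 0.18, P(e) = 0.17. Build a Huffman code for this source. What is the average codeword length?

Repeatedly combine the two least-probable nodes; the expected code length is the sum of the merged weights.
merge 3/20 + 17/100 → 8/25
merge 9/50 + 23/100 → 41/100
merge 27/100 + 8/25 → 59/100
merge 41/100 + 59/100 → 1
L = 8/25 + 41/100 + 59/100 + 1 = 58/25 = 2.32 bits/symbol.

2.32 bits/symbol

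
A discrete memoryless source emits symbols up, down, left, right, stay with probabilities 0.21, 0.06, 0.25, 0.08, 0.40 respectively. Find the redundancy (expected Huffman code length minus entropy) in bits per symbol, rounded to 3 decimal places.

Entropy H = −Σ p log₂ p ≈ 2.0366 bits.
Huffman merges: 3/50+2/25→7/50; 7/50+21/100→7/20; 1/4+7/20→3/5; 2/5+3/5→1. L = 209/100 ≈ 2.0900.
L − H = 2.0900 − 2.0366 = 0.053 bits.

0.053 bits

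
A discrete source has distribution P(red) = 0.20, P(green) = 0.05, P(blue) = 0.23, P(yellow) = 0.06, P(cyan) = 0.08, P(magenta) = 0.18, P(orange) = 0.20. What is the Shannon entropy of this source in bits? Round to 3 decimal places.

2.613 bits

H = −Σ pᵢ log₂ pᵢ.
−0.20·log₂(0.20) = 0.4644
−0.05·log₂(0.05) = 0.2161
−0.23·log₂(0.23) = 0.4877
−0.06·log₂(0.06) = 0.2435
−0.08·log₂(0.08) = 0.2915
−0.18·log₂(0.18) = 0.4453
−0.20·log₂(0.20) = 0.4644
Sum ≈ 2.6129 → 2.613 bits.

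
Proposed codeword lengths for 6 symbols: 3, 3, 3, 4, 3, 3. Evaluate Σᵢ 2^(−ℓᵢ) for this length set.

0.6875

With common denominator 2^4 = 16: Σ 2^(−ℓᵢ) = 2/16 + 2/16 + 2/16 + 1/16 + 2/16 + 2/16 = 11/16 = 0.6875.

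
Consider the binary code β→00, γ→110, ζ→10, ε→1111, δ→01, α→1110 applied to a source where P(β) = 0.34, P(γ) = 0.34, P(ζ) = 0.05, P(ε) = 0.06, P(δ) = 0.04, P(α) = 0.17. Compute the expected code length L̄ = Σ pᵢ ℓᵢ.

2.8 bits/symbol

L̄ = Σ pᵢ·ℓᵢ = 0.34·2 + 0.34·3 + 0.05·2 + 0.06·4 + 0.04·2 + 0.17·4 = 2.8 bits/symbol.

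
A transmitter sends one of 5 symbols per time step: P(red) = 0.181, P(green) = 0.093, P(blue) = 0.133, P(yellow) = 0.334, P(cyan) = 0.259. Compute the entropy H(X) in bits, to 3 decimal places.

2.185 bits

H = −Σ pᵢ log₂ pᵢ.
−0.181·log₂(0.181) = 0.4463
−0.093·log₂(0.093) = 0.3187
−0.133·log₂(0.133) = 0.3871
−0.334·log₂(0.334) = 0.5284
−0.259·log₂(0.259) = 0.5048
Sum ≈ 2.1853 → 2.185 bits.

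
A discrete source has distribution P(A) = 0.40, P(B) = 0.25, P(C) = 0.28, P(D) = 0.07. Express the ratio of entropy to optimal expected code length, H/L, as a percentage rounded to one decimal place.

94.4%

Entropy H = −Σ p log₂ p ≈ 1.8115 bits.
Huffman merges: 7/100+1/4→8/25; 7/25+8/25→3/5; 2/5+3/5→1. L = 48/25 ≈ 1.9200.
Efficiency = H/L = 1.8115/1.9200 = 94.4%.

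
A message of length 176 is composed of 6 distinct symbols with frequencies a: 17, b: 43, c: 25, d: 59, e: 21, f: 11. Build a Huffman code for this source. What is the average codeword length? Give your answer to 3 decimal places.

Probabilities are the counts divided by 176.
Repeatedly combine the two least-probable nodes; the expected code length is the sum of the merged weights.
merge 1/16 + 17/176 → 7/44
merge 21/176 + 25/176 → 23/88
merge 7/44 + 43/176 → 71/176
merge 23/88 + 59/176 → 105/176
merge 71/176 + 105/176 → 1
L = 7/44 + 23/88 + 71/176 + 105/176 + 1 = 213/88 ≈ 2.420 bits/symbol.

2.420 bits/symbol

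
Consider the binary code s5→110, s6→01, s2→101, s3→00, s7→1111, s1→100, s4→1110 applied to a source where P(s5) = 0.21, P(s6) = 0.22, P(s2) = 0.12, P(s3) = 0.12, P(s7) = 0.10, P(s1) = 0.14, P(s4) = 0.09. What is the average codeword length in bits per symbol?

L̄ = Σ pᵢ·ℓᵢ = 0.21·3 + 0.22·2 + 0.12·3 + 0.12·2 + 0.10·4 + 0.14·3 + 0.09·4 = 2.85 bits/symbol.

2.85 bits/symbol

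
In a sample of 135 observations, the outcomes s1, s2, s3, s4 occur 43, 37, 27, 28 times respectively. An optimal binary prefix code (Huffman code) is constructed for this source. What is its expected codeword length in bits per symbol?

Probabilities are the counts divided by 135.
Repeatedly combine the two least-probable nodes; the expected code length is the sum of the merged weights.
merge 1/5 + 28/135 → 11/27
merge 37/135 + 43/135 → 16/27
merge 11/27 + 16/27 → 1
L = 11/27 + 16/27 + 1 = 2 bits/symbol.

2 bits/symbol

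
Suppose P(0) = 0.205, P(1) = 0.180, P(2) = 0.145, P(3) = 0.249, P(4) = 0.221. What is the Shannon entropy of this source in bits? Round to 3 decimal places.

2.299 bits

H = −Σ pᵢ log₂ pᵢ.
−0.205·log₂(0.205) = 0.4687
−0.180·log₂(0.180) = 0.4453
−0.145·log₂(0.145) = 0.4040
−0.249·log₂(0.249) = 0.4994
−0.221·log₂(0.221) = 0.4813
Sum ≈ 2.2987 → 2.299 bits.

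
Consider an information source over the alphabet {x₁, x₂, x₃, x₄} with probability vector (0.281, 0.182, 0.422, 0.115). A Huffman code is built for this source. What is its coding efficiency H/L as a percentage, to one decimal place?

Entropy H = −Σ p log₂ p ≈ 1.8461 bits.
Huffman merges: 23/200+91/500→297/1000; 281/1000+297/1000→289/500; 211/500+289/500→1. L = 15/8 ≈ 1.8750.
Efficiency = H/L = 1.8461/1.8750 = 98.5%.

98.5%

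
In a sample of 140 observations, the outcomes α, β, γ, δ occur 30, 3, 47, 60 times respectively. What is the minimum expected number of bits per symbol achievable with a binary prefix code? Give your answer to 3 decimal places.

1.807 bits/symbol

Probabilities are the counts divided by 140.
Repeatedly combine the two least-probable nodes; the expected code length is the sum of the merged weights.
merge 3/140 + 3/14 → 33/140
merge 33/140 + 47/140 → 4/7
merge 3/7 + 4/7 → 1
L = 33/140 + 4/7 + 1 = 253/140 ≈ 1.807 bits/symbol.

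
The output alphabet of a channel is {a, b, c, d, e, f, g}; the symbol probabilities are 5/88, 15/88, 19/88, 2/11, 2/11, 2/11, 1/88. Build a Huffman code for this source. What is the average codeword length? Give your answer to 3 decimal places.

Repeatedly combine the two least-probable nodes; the expected code length is the sum of the merged weights.
merge 1/88 + 5/88 → 3/44
merge 3/44 + 15/88 → 21/88
merge 2/11 + 2/11 → 4/11
merge 2/11 + 19/88 → 35/88
merge 21/88 + 4/11 → 53/88
merge 35/88 + 53/88 → 1
L = 3/44 + 21/88 + 4/11 + 35/88 + 53/88 + 1 = 235/88 ≈ 2.670 bits/symbol.

2.670 bits/symbol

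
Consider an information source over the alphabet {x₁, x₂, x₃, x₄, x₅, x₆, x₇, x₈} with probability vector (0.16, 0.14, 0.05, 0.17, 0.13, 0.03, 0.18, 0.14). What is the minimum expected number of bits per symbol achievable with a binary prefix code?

2.9 bits/symbol

Repeatedly combine the two least-probable nodes; the expected code length is the sum of the merged weights.
merge 3/100 + 1/20 → 2/25
merge 2/25 + 13/100 → 21/100
merge 7/50 + 7/50 → 7/25
merge 4/25 + 17/100 → 33/100
merge 9/50 + 21/100 → 39/100
merge 7/25 + 33/100 → 61/100
merge 39/100 + 61/100 → 1
L = 2/25 + 21/100 + 7/25 + 33/100 + 39/100 + 61/100 + 1 = 29/10 = 2.9 bits/symbol.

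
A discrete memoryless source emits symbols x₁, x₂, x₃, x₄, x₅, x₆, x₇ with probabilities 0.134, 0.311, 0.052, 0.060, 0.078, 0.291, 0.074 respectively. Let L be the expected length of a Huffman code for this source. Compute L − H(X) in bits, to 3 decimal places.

Entropy H = −Σ p log₂ p ≈ 2.4612 bits.
Huffman merges: 13/250+3/50→14/125; 37/500+39/500→19/125; 14/125+67/500→123/500; 19/125+123/500→199/500; 291/1000+311/1000→301/500; 199/500+301/500→1. L = 251/100 ≈ 2.5100.
L − H = 2.5100 − 2.4612 = 0.049 bits.

0.049 bits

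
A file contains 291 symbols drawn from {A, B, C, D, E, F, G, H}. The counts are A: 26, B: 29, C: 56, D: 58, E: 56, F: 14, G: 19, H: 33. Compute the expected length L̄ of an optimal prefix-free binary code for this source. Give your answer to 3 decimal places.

Probabilities are the counts divided by 291.
Repeatedly combine the two least-probable nodes; the expected code length is the sum of the merged weights.
merge 14/291 + 19/291 → 11/97
merge 26/291 + 29/291 → 55/291
merge 11/97 + 11/97 → 22/97
merge 55/291 + 56/291 → 37/97
merge 56/291 + 58/291 → 38/97
merge 22/97 + 37/97 → 59/97
merge 38/97 + 59/97 → 1
L = 11/97 + 55/291 + 22/97 + 37/97 + 38/97 + 59/97 + 1 = 847/291 ≈ 2.911 bits/symbol.

2.911 bits/symbol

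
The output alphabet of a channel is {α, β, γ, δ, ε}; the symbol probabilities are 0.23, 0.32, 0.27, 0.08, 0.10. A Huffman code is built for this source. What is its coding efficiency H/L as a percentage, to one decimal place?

98.5%

Entropy H = −Σ p log₂ p ≈ 2.1474 bits.
Huffman merges: 2/25+1/10→9/50; 9/50+23/100→41/100; 27/100+8/25→59/100; 41/100+59/100→1. L = 109/50 ≈ 2.1800.
Efficiency = H/L = 2.1474/2.1800 = 98.5%.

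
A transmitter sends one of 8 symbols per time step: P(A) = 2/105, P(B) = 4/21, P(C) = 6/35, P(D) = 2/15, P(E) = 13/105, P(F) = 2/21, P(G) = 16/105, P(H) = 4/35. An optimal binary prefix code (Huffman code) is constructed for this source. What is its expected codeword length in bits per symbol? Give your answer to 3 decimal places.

Repeatedly combine the two least-probable nodes; the expected code length is the sum of the merged weights.
merge 2/105 + 2/21 → 4/35
merge 4/35 + 4/35 → 8/35
merge 13/105 + 2/15 → 9/35
merge 16/105 + 6/35 → 34/105
merge 4/21 + 8/35 → 44/105
merge 9/35 + 34/105 → 61/105
merge 44/105 + 61/105 → 1
L = 4/35 + 8/35 + 9/35 + 34/105 + 44/105 + 61/105 + 1 = 307/105 ≈ 2.924 bits/symbol.

2.924 bits/symbol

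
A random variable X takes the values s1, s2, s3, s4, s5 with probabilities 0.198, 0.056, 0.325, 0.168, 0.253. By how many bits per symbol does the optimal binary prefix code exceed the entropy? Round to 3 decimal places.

0.068 bits

Entropy H = −Σ p log₂ p ≈ 2.1565 bits.
Huffman merges: 7/125+21/125→28/125; 99/500+28/125→211/500; 253/1000+13/40→289/500; 211/500+289/500→1. L = 278/125 ≈ 2.2240.
L − H = 2.2240 − 2.1565 = 0.068 bits.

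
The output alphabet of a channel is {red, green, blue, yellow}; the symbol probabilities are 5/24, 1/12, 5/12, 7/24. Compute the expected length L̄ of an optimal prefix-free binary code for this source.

1.875 bits/symbol

Repeatedly combine the two least-probable nodes; the expected code length is the sum of the merged weights.
merge 1/12 + 5/24 → 7/24
merge 7/24 + 7/24 → 7/12
merge 5/12 + 7/12 → 1
L = 7/24 + 7/12 + 1 = 15/8 = 1.875 bits/symbol.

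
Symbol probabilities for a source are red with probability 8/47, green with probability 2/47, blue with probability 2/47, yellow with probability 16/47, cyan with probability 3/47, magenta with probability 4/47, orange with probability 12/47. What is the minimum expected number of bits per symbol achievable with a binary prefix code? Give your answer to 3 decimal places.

2.468 bits/symbol

Repeatedly combine the two least-probable nodes; the expected code length is the sum of the merged weights.
merge 2/47 + 2/47 → 4/47
merge 3/47 + 4/47 → 7/47
merge 4/47 + 7/47 → 11/47
merge 8/47 + 11/47 → 19/47
merge 12/47 + 16/47 → 28/47
merge 19/47 + 28/47 → 1
L = 4/47 + 7/47 + 11/47 + 19/47 + 28/47 + 1 = 116/47 ≈ 2.468 bits/symbol.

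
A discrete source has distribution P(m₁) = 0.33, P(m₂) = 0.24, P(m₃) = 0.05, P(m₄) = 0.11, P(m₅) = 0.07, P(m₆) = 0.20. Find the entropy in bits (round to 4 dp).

H = −Σ pᵢ log₂ pᵢ.
−0.33·log₂(0.33) = 0.5278
−0.24·log₂(0.24) = 0.4941
−0.05·log₂(0.05) = 0.2161
−0.11·log₂(0.11) = 0.3503
−0.07·log₂(0.07) = 0.2686
−0.20·log₂(0.20) = 0.4644
Sum ≈ 2.3213 → 2.3213 bits.

2.3213 bits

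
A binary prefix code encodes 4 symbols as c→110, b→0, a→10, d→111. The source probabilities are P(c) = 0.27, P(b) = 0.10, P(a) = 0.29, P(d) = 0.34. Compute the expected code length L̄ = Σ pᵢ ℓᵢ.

2.51 bits/symbol

L̄ = Σ pᵢ·ℓᵢ = 0.27·3 + 0.10·1 + 0.29·2 + 0.34·3 = 2.51 bits/symbol.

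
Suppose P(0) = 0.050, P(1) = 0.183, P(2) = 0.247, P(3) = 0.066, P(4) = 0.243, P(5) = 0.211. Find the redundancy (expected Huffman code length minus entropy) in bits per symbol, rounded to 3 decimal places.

Entropy H = −Σ p log₂ p ≈ 2.3912 bits.
Huffman merges: 1/20+33/500→29/250; 29/250+183/1000→299/1000; 211/1000+243/1000→227/500; 247/1000+299/1000→273/500; 227/500+273/500→1. L = 483/200 ≈ 2.4150.
L − H = 2.4150 − 2.3912 = 0.024 bits.

0.024 bits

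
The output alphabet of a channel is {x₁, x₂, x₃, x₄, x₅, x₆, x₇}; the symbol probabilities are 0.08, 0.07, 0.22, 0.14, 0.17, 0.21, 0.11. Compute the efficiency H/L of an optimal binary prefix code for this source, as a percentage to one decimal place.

99.1%

Entropy H = −Σ p log₂ p ≈ 2.6954 bits.
Huffman merges: 7/100+2/25→3/20; 11/100+7/50→1/4; 3/20+17/100→8/25; 21/100+11/50→43/100; 1/4+8/25→57/100; 43/100+57/100→1. L = 68/25 ≈ 2.7200.
Efficiency = H/L = 2.6954/2.7200 = 99.1%.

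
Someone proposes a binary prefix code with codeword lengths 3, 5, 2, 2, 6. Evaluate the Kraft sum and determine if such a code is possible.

With common denominator 2^6 = 64: Σ 2^(−ℓᵢ) = 8/64 + 2/64 + 16/64 + 16/64 + 1/64 = 43/64 = 0.671875.
Kraft's inequality requires Σ ≤ 1; here Σ = 0.671875 ≤ 1, so such a prefix code exists.

0.671875; yes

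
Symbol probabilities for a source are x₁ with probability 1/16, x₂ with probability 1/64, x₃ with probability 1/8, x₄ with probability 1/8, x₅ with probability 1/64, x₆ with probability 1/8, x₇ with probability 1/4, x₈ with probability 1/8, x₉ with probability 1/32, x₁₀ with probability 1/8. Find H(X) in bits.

Each probability is a power of 1/2, so log₂(1/p) is an integer.
H = Σ p·log₂(1/p) = 1/16·4 + 1/64·6 + 1/8·3 + 1/8·3 + 1/64·6 + 1/8·3 + 1/4·2 + 1/8·3 + 1/32·5 + 1/8·3 = 2.96875 bits.

2.96875 bits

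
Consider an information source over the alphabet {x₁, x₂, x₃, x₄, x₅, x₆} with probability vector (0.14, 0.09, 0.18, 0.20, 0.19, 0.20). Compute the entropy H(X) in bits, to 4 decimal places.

H = −Σ pᵢ log₂ pᵢ.
−0.14·log₂(0.14) = 0.3971
−0.09·log₂(0.09) = 0.3127
−0.18·log₂(0.18) = 0.4453
−0.20·log₂(0.20) = 0.4644
−0.19·log₂(0.19) = 0.4552
−0.20·log₂(0.20) = 0.4644
Sum ≈ 2.5391 → 2.5391 bits.

2.5391 bits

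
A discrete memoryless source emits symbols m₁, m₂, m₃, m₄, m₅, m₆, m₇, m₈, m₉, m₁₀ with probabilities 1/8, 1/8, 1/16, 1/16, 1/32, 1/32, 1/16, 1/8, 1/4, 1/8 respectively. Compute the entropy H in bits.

3.0625 bits

Each probability is a power of 1/2, so log₂(1/p) is an integer.
H = Σ p·log₂(1/p) = 1/8·3 + 1/8·3 + 1/16·4 + 1/16·4 + 1/32·5 + 1/32·5 + 1/16·4 + 1/8·3 + 1/4·2 + 1/8·3 = 3.0625 bits.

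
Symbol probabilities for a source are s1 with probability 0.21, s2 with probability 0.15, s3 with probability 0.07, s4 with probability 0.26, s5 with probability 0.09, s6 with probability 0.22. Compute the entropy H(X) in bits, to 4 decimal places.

H = −Σ pᵢ log₂ pᵢ.
−0.21·log₂(0.21) = 0.4728
−0.15·log₂(0.15) = 0.4105
−0.07·log₂(0.07) = 0.2686
−0.26·log₂(0.26) = 0.5053
−0.09·log₂(0.09) = 0.3127
−0.22·log₂(0.22) = 0.4806
Sum ≈ 2.4504 → 2.4504 bits.

2.4504 bits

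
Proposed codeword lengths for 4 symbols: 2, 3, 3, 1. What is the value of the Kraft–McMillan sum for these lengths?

With common denominator 2^3 = 8: Σ 2^(−ℓᵢ) = 2/8 + 1/8 + 1/8 + 4/8 = 8/8 = 1.

1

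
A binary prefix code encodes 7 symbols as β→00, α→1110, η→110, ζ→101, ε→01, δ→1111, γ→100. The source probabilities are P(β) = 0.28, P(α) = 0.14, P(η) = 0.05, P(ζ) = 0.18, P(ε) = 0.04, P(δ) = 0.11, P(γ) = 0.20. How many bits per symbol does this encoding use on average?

2.93 bits/symbol

L̄ = Σ pᵢ·ℓᵢ = 0.28·2 + 0.14·4 + 0.05·3 + 0.18·3 + 0.04·2 + 0.11·4 + 0.20·3 = 2.93 bits/symbol.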